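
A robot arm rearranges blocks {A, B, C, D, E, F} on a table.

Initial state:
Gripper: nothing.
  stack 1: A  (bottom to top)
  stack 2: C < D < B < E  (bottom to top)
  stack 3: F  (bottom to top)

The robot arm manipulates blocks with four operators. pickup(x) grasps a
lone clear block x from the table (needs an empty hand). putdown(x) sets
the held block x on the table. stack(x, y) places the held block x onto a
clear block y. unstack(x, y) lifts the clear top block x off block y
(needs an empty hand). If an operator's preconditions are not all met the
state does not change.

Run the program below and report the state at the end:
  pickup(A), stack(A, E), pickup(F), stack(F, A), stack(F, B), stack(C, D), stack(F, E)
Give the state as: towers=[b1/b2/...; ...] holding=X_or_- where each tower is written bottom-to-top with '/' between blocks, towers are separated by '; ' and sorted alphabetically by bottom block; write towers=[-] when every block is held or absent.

step 1 (pickup(A)): towers=[C/D/B/E; F] holding=A
step 2 (stack(A, E)): towers=[C/D/B/E/A; F] holding=-
step 3 (pickup(F)): towers=[C/D/B/E/A] holding=F
step 4 (stack(F, A)): towers=[C/D/B/E/A/F] holding=-
step 5 (stack(F, B)) [no-op]: towers=[C/D/B/E/A/F] holding=-
step 6 (stack(C, D)) [no-op]: towers=[C/D/B/E/A/F] holding=-
step 7 (stack(F, E)) [no-op]: towers=[C/D/B/E/A/F] holding=-

towers=[C/D/B/E/A/F] holding=-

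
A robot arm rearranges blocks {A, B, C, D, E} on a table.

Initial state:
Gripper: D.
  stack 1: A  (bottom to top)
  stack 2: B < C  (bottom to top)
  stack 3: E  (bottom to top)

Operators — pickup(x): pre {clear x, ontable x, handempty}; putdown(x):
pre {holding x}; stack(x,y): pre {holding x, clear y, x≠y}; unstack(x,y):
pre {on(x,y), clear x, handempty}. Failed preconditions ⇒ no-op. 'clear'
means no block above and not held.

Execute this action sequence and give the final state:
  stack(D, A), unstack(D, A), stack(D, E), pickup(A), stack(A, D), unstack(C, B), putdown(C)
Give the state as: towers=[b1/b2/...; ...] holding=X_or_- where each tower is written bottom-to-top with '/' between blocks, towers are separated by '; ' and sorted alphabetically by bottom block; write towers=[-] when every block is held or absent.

step 1 (stack(D, A)): towers=[A/D; B/C; E] holding=-
step 2 (unstack(D, A)): towers=[A; B/C; E] holding=D
step 3 (stack(D, E)): towers=[A; B/C; E/D] holding=-
step 4 (pickup(A)): towers=[B/C; E/D] holding=A
step 5 (stack(A, D)): towers=[B/C; E/D/A] holding=-
step 6 (unstack(C, B)): towers=[B; E/D/A] holding=C
step 7 (putdown(C)): towers=[B; C; E/D/A] holding=-

towers=[B; C; E/D/A] holding=-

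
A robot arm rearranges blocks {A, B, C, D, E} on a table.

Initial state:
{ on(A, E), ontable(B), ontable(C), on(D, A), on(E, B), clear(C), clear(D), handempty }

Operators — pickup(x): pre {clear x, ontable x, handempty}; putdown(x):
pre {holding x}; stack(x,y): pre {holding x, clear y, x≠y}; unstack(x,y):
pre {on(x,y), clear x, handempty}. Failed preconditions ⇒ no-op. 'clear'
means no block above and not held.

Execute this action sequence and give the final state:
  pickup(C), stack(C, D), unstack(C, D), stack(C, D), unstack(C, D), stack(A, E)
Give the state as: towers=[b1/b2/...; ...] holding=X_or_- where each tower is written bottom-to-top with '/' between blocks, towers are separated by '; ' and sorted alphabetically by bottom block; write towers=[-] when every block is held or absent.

towers=[B/E/A/D] holding=C

step 1 (pickup(C)): towers=[B/E/A/D] holding=C
step 2 (stack(C, D)): towers=[B/E/A/D/C] holding=-
step 3 (unstack(C, D)): towers=[B/E/A/D] holding=C
step 4 (stack(C, D)): towers=[B/E/A/D/C] holding=-
step 5 (unstack(C, D)): towers=[B/E/A/D] holding=C
step 6 (stack(A, E)) [no-op]: towers=[B/E/A/D] holding=C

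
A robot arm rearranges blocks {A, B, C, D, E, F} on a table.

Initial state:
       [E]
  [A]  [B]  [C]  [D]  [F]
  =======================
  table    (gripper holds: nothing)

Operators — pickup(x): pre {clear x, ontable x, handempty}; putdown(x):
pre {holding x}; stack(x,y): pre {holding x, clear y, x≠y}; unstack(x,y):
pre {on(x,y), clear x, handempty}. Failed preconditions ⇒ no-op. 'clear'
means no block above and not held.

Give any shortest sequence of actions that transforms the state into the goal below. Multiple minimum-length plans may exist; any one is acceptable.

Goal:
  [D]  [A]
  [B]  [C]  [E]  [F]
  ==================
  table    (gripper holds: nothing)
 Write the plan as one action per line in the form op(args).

pickup(A)
stack(A, C)
unstack(E, B)
putdown(E)
pickup(D)
stack(D, B)

step 1 (pickup(A)): towers=[B/E; C; D; F] holding=A
step 2 (stack(A, C)): towers=[B/E; C/A; D; F] holding=-
step 3 (unstack(E, B)): towers=[B; C/A; D; F] holding=E
step 4 (putdown(E)): towers=[B; C/A; D; E; F] holding=-
step 5 (pickup(D)): towers=[B; C/A; E; F] holding=D
step 6 (stack(D, B)): towers=[B/D; C/A; E; F] holding=-
goal check: towers=[B/D; C/A; E; F] holding=- — reached (length 6, optimal by BFS)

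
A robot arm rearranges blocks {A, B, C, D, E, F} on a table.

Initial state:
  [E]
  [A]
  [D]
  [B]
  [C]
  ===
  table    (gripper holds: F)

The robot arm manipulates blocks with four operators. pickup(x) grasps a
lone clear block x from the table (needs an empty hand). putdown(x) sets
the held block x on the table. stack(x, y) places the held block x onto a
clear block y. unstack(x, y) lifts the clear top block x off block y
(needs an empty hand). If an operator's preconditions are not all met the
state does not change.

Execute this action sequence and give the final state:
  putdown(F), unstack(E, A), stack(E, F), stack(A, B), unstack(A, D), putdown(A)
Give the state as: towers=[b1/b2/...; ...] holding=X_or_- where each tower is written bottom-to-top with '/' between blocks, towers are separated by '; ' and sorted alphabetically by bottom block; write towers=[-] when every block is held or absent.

step 1 (putdown(F)): towers=[C/B/D/A/E; F] holding=-
step 2 (unstack(E, A)): towers=[C/B/D/A; F] holding=E
step 3 (stack(E, F)): towers=[C/B/D/A; F/E] holding=-
step 4 (stack(A, B)) [no-op]: towers=[C/B/D/A; F/E] holding=-
step 5 (unstack(A, D)): towers=[C/B/D; F/E] holding=A
step 6 (putdown(A)): towers=[A; C/B/D; F/E] holding=-

towers=[A; C/B/D; F/E] holding=-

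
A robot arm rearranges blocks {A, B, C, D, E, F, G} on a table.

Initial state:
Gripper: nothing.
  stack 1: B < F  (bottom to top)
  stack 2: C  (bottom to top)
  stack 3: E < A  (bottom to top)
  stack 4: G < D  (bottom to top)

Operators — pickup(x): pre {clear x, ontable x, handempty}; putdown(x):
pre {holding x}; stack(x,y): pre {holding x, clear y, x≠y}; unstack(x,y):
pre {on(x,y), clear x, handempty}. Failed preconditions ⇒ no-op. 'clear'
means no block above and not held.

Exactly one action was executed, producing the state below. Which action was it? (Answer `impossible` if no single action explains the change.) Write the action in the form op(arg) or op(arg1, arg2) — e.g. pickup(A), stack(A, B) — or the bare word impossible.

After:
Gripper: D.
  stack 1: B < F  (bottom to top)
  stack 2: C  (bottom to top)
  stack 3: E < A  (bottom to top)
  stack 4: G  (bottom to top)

unstack(D, G)

target: towers=[B/F; C; E/A; G] holding=D
     unstack(F, B) → towers=[B; C; E/A; G/D] holding=F
     unstack(D, G) → towers=[B/F; C; E/A; G] holding=D  ← match
     unstack(A, E) → towers=[B/F; C; E; G/D] holding=A
         pickup(C) → towers=[B/F; E/A; G/D] holding=C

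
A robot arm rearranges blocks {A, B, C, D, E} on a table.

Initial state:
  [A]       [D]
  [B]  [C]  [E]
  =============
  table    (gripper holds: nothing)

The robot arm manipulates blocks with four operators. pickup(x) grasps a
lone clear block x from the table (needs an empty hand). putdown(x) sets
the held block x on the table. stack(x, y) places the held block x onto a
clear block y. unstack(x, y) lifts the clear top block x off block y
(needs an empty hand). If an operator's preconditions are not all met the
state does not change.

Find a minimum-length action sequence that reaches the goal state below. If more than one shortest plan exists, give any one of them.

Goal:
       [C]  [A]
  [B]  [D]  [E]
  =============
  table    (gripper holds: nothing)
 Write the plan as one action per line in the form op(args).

step 1 (unstack(D, E)): towers=[B/A; C; E] holding=D
step 2 (putdown(D)): towers=[B/A; C; D; E] holding=-
step 3 (unstack(A, B)): towers=[B; C; D; E] holding=A
step 4 (stack(A, E)): towers=[B; C; D; E/A] holding=-
step 5 (pickup(C)): towers=[B; D; E/A] holding=C
step 6 (stack(C, D)): towers=[B; D/C; E/A] holding=-
goal check: towers=[B; D/C; E/A] holding=- — reached (length 6, optimal by BFS)

unstack(D, E)
putdown(D)
unstack(A, B)
stack(A, E)
pickup(C)
stack(C, D)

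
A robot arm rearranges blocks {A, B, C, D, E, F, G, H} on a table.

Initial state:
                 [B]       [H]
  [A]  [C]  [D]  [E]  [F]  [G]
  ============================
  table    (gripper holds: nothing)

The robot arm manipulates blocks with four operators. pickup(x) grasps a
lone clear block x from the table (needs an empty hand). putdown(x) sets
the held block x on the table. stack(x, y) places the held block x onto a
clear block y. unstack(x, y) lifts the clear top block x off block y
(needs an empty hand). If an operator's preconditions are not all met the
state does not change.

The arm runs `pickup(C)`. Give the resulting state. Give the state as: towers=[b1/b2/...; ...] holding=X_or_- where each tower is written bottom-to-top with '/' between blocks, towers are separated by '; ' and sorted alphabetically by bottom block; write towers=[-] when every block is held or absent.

before: towers=[A; C; D; E/B; F; G/H] holding=-
pre[pickup(C)]: clear(C) yes, ontable(C) yes, handempty yes
all met → apply pickup(C)
after:  towers=[A; D; E/B; F; G/H] holding=C

towers=[A; D; E/B; F; G/H] holding=C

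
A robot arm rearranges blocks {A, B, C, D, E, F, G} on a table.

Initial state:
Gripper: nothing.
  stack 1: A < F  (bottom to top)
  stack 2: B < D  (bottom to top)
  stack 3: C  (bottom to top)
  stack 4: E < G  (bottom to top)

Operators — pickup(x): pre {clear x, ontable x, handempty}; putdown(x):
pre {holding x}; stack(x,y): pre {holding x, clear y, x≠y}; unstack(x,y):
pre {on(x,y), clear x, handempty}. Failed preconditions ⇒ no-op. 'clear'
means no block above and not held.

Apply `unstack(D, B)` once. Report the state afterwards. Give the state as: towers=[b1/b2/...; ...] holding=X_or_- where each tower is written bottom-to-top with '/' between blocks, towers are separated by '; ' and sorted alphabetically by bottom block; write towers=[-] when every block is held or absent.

before: towers=[A/F; B/D; C; E/G] holding=-
pre[unstack(D, B)]: on(D,B) ✓, clear(D) ✓, handempty ✓
all met → apply unstack(D, B)
after:  towers=[A/F; B; C; E/G] holding=D

towers=[A/F; B; C; E/G] holding=D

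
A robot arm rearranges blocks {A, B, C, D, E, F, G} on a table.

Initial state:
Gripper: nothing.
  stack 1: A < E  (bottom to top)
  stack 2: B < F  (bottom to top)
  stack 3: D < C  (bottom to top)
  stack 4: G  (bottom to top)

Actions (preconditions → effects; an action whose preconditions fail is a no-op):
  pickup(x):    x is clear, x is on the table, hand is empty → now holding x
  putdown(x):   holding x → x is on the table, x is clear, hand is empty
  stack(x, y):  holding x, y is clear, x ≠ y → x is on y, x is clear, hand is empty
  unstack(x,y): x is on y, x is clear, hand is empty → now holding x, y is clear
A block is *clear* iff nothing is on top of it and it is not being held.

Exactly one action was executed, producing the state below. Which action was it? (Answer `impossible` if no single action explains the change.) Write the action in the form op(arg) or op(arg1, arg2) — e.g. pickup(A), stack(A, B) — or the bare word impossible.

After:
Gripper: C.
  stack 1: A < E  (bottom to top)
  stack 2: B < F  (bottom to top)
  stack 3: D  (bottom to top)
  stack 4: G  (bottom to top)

unstack(C, D)

target: towers=[A/E; B/F; D; G] holding=C
     unstack(F, B) → towers=[A/E; B; D/C; G] holding=F
         pickup(G) → towers=[A/E; B/F; D/C] holding=G
     unstack(E, A) → towers=[A; B/F; D/C; G] holding=E
     unstack(C, D) → towers=[A/E; B/F; D; G] holding=C  ← match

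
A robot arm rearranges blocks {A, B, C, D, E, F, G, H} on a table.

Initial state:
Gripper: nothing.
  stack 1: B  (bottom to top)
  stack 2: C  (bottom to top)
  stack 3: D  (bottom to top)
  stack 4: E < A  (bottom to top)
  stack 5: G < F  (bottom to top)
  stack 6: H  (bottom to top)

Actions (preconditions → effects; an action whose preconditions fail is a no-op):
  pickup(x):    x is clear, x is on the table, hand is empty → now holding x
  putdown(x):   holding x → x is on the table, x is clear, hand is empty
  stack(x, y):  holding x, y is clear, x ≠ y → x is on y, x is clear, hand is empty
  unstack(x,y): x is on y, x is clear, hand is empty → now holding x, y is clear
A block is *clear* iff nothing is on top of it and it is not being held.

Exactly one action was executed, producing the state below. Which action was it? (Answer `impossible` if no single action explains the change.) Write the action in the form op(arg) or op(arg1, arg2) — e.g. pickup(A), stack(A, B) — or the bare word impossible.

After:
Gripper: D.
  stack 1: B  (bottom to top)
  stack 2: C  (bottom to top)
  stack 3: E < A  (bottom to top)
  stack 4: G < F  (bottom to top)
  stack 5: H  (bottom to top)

target: towers=[B; C; E/A; G/F; H] holding=D
     unstack(A, E) → towers=[B; C; D; E; G/F; H] holding=A
         pickup(H) → towers=[B; C; D; E/A; G/F] holding=H
         pickup(B) → towers=[C; D; E/A; G/F; H] holding=B
     unstack(F, G) → towers=[B; C; D; E/A; G; H] holding=F
         pickup(D) → towers=[B; C; E/A; G/F; H] holding=D  ← match
         pickup(C) → towers=[B; D; E/A; G/F; H] holding=C

pickup(D)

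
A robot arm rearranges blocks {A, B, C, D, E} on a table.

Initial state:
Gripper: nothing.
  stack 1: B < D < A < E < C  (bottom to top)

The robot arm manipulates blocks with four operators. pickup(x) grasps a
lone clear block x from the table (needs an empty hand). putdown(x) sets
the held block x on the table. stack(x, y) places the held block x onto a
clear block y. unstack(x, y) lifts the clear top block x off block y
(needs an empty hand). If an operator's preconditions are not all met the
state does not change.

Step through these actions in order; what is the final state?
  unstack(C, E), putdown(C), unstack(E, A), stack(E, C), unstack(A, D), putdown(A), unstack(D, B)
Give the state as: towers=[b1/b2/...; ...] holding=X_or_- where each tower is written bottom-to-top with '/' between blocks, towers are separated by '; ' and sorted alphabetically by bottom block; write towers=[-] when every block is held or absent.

step 1 (unstack(C, E)): towers=[B/D/A/E] holding=C
step 2 (putdown(C)): towers=[B/D/A/E; C] holding=-
step 3 (unstack(E, A)): towers=[B/D/A; C] holding=E
step 4 (stack(E, C)): towers=[B/D/A; C/E] holding=-
step 5 (unstack(A, D)): towers=[B/D; C/E] holding=A
step 6 (putdown(A)): towers=[A; B/D; C/E] holding=-
step 7 (unstack(D, B)): towers=[A; B; C/E] holding=D

towers=[A; B; C/E] holding=D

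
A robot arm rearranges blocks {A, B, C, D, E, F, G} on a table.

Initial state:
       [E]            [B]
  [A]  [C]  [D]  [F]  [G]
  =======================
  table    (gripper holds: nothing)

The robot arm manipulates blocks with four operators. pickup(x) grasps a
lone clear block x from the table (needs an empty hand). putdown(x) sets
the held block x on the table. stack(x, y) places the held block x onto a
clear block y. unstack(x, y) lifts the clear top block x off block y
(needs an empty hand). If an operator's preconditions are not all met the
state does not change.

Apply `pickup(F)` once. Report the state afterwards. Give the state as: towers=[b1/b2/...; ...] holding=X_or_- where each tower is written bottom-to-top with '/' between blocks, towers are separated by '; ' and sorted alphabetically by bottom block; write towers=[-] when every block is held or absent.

towers=[A; C/E; D; G/B] holding=F

before: towers=[A; C/E; D; F; G/B] holding=-
pre[pickup(F)]: clear(F) yes, ontable(F) yes, handempty yes
all met → apply pickup(F)
after:  towers=[A; C/E; D; G/B] holding=F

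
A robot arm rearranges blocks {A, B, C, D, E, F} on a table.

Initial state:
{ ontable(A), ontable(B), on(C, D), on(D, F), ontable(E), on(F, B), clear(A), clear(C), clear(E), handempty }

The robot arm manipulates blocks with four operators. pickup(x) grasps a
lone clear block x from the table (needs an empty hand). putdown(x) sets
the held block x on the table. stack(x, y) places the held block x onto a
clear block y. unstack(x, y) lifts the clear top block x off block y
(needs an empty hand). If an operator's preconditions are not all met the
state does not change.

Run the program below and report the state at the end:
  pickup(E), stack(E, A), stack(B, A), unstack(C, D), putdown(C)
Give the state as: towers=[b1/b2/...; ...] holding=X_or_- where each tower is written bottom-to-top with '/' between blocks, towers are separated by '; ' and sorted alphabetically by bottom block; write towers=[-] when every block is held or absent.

towers=[A/E; B/F/D; C] holding=-

step 1 (pickup(E)): towers=[A; B/F/D/C] holding=E
step 2 (stack(E, A)): towers=[A/E; B/F/D/C] holding=-
step 3 (stack(B, A)) [no-op]: towers=[A/E; B/F/D/C] holding=-
step 4 (unstack(C, D)): towers=[A/E; B/F/D] holding=C
step 5 (putdown(C)): towers=[A/E; B/F/D; C] holding=-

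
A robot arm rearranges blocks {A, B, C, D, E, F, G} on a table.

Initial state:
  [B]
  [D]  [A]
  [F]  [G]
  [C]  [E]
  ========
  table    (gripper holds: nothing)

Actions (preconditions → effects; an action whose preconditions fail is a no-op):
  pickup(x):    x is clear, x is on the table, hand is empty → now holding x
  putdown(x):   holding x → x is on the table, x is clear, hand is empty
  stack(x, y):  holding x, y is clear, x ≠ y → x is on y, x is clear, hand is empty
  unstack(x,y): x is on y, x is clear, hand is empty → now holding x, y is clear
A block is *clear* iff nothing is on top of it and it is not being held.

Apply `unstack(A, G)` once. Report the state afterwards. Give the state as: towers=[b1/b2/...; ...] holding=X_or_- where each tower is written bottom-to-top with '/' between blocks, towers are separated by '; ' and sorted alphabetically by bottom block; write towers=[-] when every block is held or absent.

before: towers=[C/F/D/B; E/G/A] holding=-
pre[unstack(A, G)]: on(A,G) ok, clear(A) ok, handempty ok
all met → apply unstack(A, G)
after:  towers=[C/F/D/B; E/G] holding=A

towers=[C/F/D/B; E/G] holding=A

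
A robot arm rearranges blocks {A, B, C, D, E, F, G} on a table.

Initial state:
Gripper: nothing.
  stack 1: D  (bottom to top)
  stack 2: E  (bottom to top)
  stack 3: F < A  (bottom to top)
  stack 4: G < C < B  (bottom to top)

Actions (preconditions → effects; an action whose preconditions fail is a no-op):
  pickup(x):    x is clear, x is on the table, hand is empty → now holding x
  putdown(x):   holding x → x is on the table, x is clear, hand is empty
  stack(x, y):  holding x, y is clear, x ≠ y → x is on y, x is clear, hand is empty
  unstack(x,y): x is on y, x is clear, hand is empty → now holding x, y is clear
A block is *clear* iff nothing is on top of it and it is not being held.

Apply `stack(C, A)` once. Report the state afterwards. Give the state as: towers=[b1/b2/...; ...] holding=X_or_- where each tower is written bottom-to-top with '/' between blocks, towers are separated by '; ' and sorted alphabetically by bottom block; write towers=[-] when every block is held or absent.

towers=[D; E; F/A; G/C/B] holding=-

before: towers=[D; E; F/A; G/C/B] holding=-
pre[stack(C, A)]: holding(C) fail, clear(A) ok, C≠A ok
holding(C) unmet → stack(C, A) is a no-op
after:  towers=[D; E; F/A; G/C/B] holding=-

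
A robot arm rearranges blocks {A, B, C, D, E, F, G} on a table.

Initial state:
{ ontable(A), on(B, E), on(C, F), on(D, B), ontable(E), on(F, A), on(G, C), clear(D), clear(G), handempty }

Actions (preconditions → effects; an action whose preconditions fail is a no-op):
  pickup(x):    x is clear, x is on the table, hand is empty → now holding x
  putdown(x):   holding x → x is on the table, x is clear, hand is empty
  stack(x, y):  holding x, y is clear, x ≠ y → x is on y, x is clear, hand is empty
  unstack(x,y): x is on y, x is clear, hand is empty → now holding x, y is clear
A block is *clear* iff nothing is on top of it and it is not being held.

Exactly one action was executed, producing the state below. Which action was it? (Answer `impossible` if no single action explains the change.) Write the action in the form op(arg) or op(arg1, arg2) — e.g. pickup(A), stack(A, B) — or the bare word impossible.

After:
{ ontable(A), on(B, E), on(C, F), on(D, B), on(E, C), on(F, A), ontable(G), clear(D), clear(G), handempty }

impossible

target: towers=[A/F/C/E/B/D; G] holding=-
     unstack(G, C) → towers=[A/F/C; E/B/D] holding=G
     unstack(D, B) → towers=[A/F/C/G; E/B] holding=D
none of the 2 applicable actions match → impossible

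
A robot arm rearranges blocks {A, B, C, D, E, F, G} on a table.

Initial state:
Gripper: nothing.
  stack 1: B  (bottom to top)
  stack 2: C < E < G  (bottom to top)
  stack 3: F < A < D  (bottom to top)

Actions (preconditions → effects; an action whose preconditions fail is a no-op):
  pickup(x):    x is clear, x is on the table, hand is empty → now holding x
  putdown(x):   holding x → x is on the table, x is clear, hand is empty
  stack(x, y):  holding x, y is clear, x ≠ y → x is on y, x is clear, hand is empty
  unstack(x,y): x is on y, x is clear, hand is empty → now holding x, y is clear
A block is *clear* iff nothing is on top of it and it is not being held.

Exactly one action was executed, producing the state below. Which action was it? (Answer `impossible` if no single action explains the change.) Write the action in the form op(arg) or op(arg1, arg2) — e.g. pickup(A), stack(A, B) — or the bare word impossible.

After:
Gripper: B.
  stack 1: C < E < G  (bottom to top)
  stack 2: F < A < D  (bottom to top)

target: towers=[C/E/G; F/A/D] holding=B
         pickup(B) → towers=[C/E/G; F/A/D] holding=B  ← match
     unstack(G, E) → towers=[B; C/E; F/A/D] holding=G
     unstack(D, A) → towers=[B; C/E/G; F/A] holding=D

pickup(B)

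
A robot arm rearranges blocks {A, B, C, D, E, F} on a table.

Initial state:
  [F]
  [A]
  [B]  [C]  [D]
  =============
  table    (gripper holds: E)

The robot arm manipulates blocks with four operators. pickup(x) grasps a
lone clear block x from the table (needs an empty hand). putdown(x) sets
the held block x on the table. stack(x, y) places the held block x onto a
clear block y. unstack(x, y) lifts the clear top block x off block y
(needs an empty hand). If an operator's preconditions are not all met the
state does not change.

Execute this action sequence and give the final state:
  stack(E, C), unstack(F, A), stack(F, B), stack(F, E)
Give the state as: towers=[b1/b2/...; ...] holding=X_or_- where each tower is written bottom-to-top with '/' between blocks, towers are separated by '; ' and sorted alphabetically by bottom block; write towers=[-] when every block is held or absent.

towers=[B/A; C/E/F; D] holding=-

step 1 (stack(E, C)): towers=[B/A/F; C/E; D] holding=-
step 2 (unstack(F, A)): towers=[B/A; C/E; D] holding=F
step 3 (stack(F, B)) [no-op]: towers=[B/A; C/E; D] holding=F
step 4 (stack(F, E)): towers=[B/A; C/E/F; D] holding=-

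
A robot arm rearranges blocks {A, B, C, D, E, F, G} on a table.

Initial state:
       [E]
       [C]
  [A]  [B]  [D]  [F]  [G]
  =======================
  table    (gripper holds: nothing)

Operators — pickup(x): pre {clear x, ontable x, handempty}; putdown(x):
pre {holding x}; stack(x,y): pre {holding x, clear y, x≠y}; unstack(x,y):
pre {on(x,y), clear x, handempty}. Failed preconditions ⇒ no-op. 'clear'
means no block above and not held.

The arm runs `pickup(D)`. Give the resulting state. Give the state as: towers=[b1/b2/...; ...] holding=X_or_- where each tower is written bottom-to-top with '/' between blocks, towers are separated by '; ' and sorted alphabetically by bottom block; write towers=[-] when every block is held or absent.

towers=[A; B/C/E; F; G] holding=D

before: towers=[A; B/C/E; D; F; G] holding=-
pre[pickup(D)]: clear(D) ok, ontable(D) ok, handempty ok
all met → apply pickup(D)
after:  towers=[A; B/C/E; F; G] holding=D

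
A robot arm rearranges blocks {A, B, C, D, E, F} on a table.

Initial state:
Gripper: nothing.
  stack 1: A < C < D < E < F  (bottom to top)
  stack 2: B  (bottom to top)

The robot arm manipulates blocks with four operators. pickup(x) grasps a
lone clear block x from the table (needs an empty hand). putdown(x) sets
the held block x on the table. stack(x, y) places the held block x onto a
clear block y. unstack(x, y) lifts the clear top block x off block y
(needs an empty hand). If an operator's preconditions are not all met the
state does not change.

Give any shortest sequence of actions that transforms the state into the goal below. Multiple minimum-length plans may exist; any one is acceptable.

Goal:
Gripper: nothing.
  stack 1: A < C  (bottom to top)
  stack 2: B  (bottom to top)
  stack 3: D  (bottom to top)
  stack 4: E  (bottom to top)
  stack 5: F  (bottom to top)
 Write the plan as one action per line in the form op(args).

step 1 (unstack(F, E)): towers=[A/C/D/E; B] holding=F
step 2 (putdown(F)): towers=[A/C/D/E; B; F] holding=-
step 3 (unstack(E, D)): towers=[A/C/D; B; F] holding=E
step 4 (putdown(E)): towers=[A/C/D; B; E; F] holding=-
step 5 (unstack(D, C)): towers=[A/C; B; E; F] holding=D
step 6 (putdown(D)): towers=[A/C; B; D; E; F] holding=-
goal check: towers=[A/C; B; D; E; F] holding=- — reached (length 6, optimal by BFS)

unstack(F, E)
putdown(F)
unstack(E, D)
putdown(E)
unstack(D, C)
putdown(D)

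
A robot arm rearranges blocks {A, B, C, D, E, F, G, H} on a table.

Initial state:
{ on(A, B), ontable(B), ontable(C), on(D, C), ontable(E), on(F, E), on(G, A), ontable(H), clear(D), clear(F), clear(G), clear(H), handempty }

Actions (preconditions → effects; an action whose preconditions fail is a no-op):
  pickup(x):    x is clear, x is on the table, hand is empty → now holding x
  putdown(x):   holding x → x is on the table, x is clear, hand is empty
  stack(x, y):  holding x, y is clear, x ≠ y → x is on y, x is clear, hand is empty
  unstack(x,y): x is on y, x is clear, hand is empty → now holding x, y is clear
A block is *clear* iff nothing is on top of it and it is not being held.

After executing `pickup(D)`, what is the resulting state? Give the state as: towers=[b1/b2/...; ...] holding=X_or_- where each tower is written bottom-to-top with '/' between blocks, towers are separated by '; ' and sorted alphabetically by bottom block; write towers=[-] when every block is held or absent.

towers=[B/A/G; C/D; E/F; H] holding=-

before: towers=[B/A/G; C/D; E/F; H] holding=-
pre[pickup(D)]: clear(D) yes, ontable(D) no, handempty yes
ontable(D) unmet → pickup(D) is a no-op
after:  towers=[B/A/G; C/D; E/F; H] holding=-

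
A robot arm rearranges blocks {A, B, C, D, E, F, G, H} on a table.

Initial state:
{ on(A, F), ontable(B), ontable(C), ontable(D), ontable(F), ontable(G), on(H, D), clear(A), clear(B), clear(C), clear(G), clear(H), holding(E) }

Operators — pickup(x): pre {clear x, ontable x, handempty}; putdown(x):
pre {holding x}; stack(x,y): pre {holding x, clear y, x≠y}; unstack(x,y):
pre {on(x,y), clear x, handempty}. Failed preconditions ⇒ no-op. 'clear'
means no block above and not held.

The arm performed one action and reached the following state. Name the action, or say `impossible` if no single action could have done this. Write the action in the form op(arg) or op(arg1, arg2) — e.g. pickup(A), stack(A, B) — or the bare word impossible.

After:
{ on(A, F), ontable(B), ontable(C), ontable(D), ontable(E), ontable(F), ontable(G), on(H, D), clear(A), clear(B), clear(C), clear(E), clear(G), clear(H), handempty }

putdown(E)

target: towers=[B; C; D/H; E; F/A; G] holding=-
        putdown(E) → towers=[B; C; D/H; E; F/A; G] holding=-  ← match
       stack(E, G) → towers=[B; C; D/H; F/A; G/E] holding=-
       stack(E, A) → towers=[B; C; D/H; F/A/E; G] holding=-
       stack(E, H) → towers=[B; C; D/H/E; F/A; G] holding=-
       stack(E, B) → towers=[B/E; C; D/H; F/A; G] holding=-
       stack(E, C) → towers=[B; C/E; D/H; F/A; G] holding=-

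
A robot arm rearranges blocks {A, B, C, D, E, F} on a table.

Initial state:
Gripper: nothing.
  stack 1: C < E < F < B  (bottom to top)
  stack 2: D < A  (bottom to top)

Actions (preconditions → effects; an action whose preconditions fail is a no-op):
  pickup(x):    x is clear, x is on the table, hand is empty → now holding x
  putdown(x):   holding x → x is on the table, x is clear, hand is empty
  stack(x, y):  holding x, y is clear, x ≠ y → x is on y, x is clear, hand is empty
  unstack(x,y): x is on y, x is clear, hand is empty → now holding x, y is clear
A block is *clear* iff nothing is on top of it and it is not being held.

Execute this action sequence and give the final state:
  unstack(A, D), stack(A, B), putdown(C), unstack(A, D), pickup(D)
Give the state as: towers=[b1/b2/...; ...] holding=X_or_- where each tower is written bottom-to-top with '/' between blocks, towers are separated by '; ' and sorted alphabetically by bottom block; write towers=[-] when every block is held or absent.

towers=[C/E/F/B/A] holding=D

step 1 (unstack(A, D)): towers=[C/E/F/B; D] holding=A
step 2 (stack(A, B)): towers=[C/E/F/B/A; D] holding=-
step 3 (putdown(C)) [no-op]: towers=[C/E/F/B/A; D] holding=-
step 4 (unstack(A, D)) [no-op]: towers=[C/E/F/B/A; D] holding=-
step 5 (pickup(D)): towers=[C/E/F/B/A] holding=D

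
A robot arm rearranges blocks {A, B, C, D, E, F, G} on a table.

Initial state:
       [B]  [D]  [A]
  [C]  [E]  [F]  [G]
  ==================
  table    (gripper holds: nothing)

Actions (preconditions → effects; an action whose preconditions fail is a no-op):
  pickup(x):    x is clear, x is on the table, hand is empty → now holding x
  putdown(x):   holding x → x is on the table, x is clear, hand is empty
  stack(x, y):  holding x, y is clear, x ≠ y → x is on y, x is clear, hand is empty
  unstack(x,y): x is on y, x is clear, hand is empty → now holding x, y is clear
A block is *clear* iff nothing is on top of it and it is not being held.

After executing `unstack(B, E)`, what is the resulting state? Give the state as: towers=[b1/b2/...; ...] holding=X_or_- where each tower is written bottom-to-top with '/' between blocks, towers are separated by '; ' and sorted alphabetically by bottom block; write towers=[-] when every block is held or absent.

towers=[C; E; F/D; G/A] holding=B

before: towers=[C; E/B; F/D; G/A] holding=-
pre[unstack(B, E)]: on(B,E) ok, clear(B) ok, handempty ok
all met → apply unstack(B, E)
after:  towers=[C; E; F/D; G/A] holding=B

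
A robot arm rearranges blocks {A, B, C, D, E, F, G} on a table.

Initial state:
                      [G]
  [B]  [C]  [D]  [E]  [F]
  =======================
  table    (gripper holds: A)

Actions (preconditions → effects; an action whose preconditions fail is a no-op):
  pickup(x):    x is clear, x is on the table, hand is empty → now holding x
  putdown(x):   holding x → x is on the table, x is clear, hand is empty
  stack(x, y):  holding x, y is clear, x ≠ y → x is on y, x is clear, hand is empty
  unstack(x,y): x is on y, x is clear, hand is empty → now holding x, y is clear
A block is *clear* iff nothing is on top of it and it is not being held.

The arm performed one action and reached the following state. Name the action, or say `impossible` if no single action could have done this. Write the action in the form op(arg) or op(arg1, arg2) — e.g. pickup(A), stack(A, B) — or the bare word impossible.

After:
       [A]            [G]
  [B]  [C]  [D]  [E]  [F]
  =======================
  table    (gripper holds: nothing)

target: towers=[B; C/A; D; E; F/G] holding=-
        putdown(A) → towers=[A; B; C; D; E; F/G] holding=-
       stack(A, B) → towers=[B/A; C; D; E; F/G] holding=-
       stack(A, G) → towers=[B; C; D; E; F/G/A] holding=-
       stack(A, D) → towers=[B; C; D/A; E; F/G] holding=-
       stack(A, E) → towers=[B; C; D; E/A; F/G] holding=-
       stack(A, C) → towers=[B; C/A; D; E; F/G] holding=-  ← match

stack(A, C)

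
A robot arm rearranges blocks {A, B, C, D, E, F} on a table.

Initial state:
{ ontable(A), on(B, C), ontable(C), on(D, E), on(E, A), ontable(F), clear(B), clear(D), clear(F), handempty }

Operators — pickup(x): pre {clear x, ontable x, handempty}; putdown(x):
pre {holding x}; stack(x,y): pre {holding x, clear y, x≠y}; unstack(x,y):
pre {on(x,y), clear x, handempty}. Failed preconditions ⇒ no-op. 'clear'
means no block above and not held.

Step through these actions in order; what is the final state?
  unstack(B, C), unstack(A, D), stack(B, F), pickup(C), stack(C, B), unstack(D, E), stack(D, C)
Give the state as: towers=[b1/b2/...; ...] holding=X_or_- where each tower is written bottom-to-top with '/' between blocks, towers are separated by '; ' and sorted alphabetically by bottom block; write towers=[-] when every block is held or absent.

step 1 (unstack(B, C)): towers=[A/E/D; C; F] holding=B
step 2 (unstack(A, D)) [no-op]: towers=[A/E/D; C; F] holding=B
step 3 (stack(B, F)): towers=[A/E/D; C; F/B] holding=-
step 4 (pickup(C)): towers=[A/E/D; F/B] holding=C
step 5 (stack(C, B)): towers=[A/E/D; F/B/C] holding=-
step 6 (unstack(D, E)): towers=[A/E; F/B/C] holding=D
step 7 (stack(D, C)): towers=[A/E; F/B/C/D] holding=-

towers=[A/E; F/B/C/D] holding=-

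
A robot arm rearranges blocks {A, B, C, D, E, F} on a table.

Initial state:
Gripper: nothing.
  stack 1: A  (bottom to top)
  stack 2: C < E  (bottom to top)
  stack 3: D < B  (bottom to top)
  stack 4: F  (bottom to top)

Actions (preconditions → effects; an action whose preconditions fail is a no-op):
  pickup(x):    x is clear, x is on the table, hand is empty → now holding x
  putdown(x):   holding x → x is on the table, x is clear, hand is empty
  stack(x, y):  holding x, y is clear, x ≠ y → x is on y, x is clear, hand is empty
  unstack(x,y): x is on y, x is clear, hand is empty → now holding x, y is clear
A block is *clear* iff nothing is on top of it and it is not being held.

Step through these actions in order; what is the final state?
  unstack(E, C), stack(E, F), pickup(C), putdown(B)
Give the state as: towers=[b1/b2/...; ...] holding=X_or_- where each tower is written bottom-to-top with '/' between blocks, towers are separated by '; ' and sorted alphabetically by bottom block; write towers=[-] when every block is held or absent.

towers=[A; D/B; F/E] holding=C

step 1 (unstack(E, C)): towers=[A; C; D/B; F] holding=E
step 2 (stack(E, F)): towers=[A; C; D/B; F/E] holding=-
step 3 (pickup(C)): towers=[A; D/B; F/E] holding=C
step 4 (putdown(B)) [no-op]: towers=[A; D/B; F/E] holding=C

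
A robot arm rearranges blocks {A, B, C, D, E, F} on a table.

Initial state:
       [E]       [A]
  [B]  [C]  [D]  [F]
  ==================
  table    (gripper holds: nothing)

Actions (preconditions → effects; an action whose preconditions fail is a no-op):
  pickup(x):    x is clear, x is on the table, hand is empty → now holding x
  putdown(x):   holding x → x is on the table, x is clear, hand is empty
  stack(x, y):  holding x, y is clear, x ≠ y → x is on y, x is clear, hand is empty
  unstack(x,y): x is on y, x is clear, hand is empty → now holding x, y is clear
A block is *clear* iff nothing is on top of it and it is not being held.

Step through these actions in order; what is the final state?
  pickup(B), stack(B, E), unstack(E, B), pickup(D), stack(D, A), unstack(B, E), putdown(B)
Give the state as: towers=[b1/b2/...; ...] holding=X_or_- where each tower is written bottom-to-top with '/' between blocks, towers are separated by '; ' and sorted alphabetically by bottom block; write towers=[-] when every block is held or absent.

towers=[B; C/E; F/A/D] holding=-

step 1 (pickup(B)): towers=[C/E; D; F/A] holding=B
step 2 (stack(B, E)): towers=[C/E/B; D; F/A] holding=-
step 3 (unstack(E, B)) [no-op]: towers=[C/E/B; D; F/A] holding=-
step 4 (pickup(D)): towers=[C/E/B; F/A] holding=D
step 5 (stack(D, A)): towers=[C/E/B; F/A/D] holding=-
step 6 (unstack(B, E)): towers=[C/E; F/A/D] holding=B
step 7 (putdown(B)): towers=[B; C/E; F/A/D] holding=-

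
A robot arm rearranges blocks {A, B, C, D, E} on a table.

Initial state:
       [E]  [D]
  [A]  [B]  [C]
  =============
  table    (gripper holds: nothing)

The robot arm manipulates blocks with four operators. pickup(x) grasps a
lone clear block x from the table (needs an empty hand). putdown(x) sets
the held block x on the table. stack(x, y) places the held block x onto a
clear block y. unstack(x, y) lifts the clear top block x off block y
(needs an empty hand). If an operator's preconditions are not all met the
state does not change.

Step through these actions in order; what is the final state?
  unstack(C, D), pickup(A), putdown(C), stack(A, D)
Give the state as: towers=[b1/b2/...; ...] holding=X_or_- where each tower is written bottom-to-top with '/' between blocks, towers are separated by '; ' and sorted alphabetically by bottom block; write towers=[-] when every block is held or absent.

towers=[B/E; C/D/A] holding=-

step 1 (unstack(C, D)) [no-op]: towers=[A; B/E; C/D] holding=-
step 2 (pickup(A)): towers=[B/E; C/D] holding=A
step 3 (putdown(C)) [no-op]: towers=[B/E; C/D] holding=A
step 4 (stack(A, D)): towers=[B/E; C/D/A] holding=-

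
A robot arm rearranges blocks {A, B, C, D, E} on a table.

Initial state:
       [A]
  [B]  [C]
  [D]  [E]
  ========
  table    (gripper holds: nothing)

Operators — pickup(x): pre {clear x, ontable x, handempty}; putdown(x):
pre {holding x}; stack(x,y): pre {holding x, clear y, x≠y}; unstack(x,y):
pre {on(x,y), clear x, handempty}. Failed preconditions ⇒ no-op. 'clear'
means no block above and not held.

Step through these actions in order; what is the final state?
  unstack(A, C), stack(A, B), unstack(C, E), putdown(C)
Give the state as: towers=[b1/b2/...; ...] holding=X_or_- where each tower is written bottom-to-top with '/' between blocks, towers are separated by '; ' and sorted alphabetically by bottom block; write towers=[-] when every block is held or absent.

towers=[C; D/B/A; E] holding=-

step 1 (unstack(A, C)): towers=[D/B; E/C] holding=A
step 2 (stack(A, B)): towers=[D/B/A; E/C] holding=-
step 3 (unstack(C, E)): towers=[D/B/A; E] holding=C
step 4 (putdown(C)): towers=[C; D/B/A; E] holding=-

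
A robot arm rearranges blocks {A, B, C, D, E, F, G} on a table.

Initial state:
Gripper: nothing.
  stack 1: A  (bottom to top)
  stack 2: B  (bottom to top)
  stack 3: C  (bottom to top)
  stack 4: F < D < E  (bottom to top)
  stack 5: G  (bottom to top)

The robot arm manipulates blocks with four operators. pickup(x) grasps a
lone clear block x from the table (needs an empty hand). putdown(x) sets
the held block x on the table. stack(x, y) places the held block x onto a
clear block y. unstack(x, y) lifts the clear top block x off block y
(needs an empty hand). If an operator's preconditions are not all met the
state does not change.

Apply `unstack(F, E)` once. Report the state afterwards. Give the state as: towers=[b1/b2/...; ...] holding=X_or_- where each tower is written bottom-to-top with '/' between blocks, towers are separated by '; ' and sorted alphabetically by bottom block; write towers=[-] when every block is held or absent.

towers=[A; B; C; F/D/E; G] holding=-

before: towers=[A; B; C; F/D/E; G] holding=-
pre[unstack(F, E)]: on(F,E) ✗, clear(F) ✗, handempty ✓
on(F,E), clear(F) unmet → unstack(F, E) is a no-op
after:  towers=[A; B; C; F/D/E; G] holding=-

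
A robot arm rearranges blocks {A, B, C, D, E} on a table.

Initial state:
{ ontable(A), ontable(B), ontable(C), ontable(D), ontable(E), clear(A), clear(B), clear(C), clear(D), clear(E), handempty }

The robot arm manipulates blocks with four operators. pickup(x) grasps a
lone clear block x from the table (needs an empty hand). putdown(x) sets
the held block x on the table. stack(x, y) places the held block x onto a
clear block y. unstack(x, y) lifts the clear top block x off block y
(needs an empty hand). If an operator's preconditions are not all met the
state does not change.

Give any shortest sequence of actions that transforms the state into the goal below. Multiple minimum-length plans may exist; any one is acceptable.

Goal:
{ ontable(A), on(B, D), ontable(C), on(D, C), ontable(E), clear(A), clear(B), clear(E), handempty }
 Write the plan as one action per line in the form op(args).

pickup(D)
stack(D, C)
pickup(B)
stack(B, D)

step 1 (pickup(D)): towers=[A; B; C; E] holding=D
step 2 (stack(D, C)): towers=[A; B; C/D; E] holding=-
step 3 (pickup(B)): towers=[A; C/D; E] holding=B
step 4 (stack(B, D)): towers=[A; C/D/B; E] holding=-
goal check: towers=[A; C/D/B; E] holding=- — reached (length 4, optimal by BFS)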